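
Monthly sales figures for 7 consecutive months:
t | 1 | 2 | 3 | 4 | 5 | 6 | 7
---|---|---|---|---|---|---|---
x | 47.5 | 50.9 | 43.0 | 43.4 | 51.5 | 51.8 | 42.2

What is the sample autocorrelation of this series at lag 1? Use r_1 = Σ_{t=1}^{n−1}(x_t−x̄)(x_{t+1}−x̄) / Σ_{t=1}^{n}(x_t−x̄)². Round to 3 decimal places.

Mean x̄ = (47.5 + 50.9 + 43.0 + 43.4 + 51.5 + 51.8 + 42.2)/7 = 47.1857
Σ(x_t−x̄)(x_{t+1}−x̄) = (1.1673) + (-15.5469) + (15.8459) + (-16.3327) + (19.9073) + (-23.0055) = -17.9645
Denominator Σ(x_t−x̄)² = 110.5086
r_1 = -17.9645 / 110.5086 = -0.163

-0.163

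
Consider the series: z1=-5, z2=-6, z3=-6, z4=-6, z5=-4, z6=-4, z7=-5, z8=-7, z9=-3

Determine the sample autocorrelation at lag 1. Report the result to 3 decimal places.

-0.182

Mean z̄ = (-5 − 6 − 6 − 6 − 4 − 4 − 5 − 7 − 3)/9 = -5.1111
Numerator Σ_{t=1}^{8}(z_t−z̄)(z_{t+1}−z̄) = -2.3457
Denominator Σ(z_t−z̄)² = 12.8889
r_1 = -2.3457 / 12.8889 = -0.182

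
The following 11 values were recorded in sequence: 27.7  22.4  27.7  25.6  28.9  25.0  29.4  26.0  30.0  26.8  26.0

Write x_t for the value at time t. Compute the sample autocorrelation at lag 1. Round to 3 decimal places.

Mean x̄ = (27.7 + 22.4 + 27.7 + 25.6 + 28.9 + 25.0 + 29.4 + 26.0 + 30.0 + 26.8 + 26.0)/11 = 26.8636
Numerator Σ_{t=1}^{10}(x_t−x̄)(x_{t+1}−x̄) = -24.6622
Denominator Σ(x_t−x̄)² = 48.3055
r_1 = -24.6622 / 48.3055 = -0.511

-0.511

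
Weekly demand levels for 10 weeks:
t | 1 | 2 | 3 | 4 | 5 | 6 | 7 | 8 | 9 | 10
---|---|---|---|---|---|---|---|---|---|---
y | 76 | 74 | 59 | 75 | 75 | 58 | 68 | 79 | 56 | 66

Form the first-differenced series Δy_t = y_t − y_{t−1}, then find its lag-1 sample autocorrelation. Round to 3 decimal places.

First differences Δy: -2, -15, 16, 0, -17, 10, 11, -23, 10
Mean of differences = -1.1111
Numerator Σ(Δy_t−Δȳ)(Δy_{t+1}−Δȳ) = -774.2346
Denominator Σ(Δy_t−Δȳ)² = 1612.8889
r_1(Δy) = -774.2346 / 1612.8889 = -0.480

-0.480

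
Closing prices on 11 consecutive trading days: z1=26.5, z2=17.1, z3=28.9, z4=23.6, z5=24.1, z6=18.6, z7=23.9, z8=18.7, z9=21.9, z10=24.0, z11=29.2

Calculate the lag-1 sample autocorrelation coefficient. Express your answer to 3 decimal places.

-0.323

Mean z̄ = (26.5 + 17.1 + 28.9 + 23.6 + 24.1 + 18.6 + 23.9 + 18.7 + 21.9 + 24.0 + 29.2)/11 = 23.3182
Numerator Σ_{t=1}^{10}(z_t−z̄)(z_{t+1}−z̄) = -52.2285
Denominator Σ(z_t−z̄)² = 161.6364
r_1 = -52.2285 / 161.6364 = -0.323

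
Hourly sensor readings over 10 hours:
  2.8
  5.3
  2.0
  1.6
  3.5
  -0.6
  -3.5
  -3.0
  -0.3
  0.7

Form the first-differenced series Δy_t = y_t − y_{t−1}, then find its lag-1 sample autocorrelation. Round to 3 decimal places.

First differences Δy: 2.5, -3.3, -0.4, 1.9, -4.1, -2.9, 0.5, 2.7, 1.0
Mean of differences = -0.2333
Numerator Σ(Δy_t−Δȳ)(Δy_{t+1}−Δȳ) = -2.3511
Denominator Σ(Δy_t−Δȳ)² = 54.1800
r_1(Δy) = -2.3511 / 54.1800 = -0.043

-0.043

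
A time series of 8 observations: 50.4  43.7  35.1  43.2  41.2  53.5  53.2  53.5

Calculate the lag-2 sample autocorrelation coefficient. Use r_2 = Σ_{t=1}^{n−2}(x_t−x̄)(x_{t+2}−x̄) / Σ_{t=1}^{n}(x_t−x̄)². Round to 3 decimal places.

0.055

Mean x̄ = (50.4 + 43.7 + 35.1 + 43.2 + 41.2 + 53.5 + 53.2 + 53.5)/8 = 46.7250
Deviations from mean: 3.6750, -3.0250, -11.6250, -3.5250, -5.5250, 6.7750, 6.4750, 6.7750
Numerator Σ_{t=1}^{6}(x_t−x̄)(x_{t+2}−x̄) = 18.4138
Denominator Σ(x_t−x̄)² = 334.4750
r_2 = 18.4138 / 334.4750 = 0.055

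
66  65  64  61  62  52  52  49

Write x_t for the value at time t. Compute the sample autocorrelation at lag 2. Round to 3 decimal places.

0.303

Mean x̄ = (66 + 65 + 64 + 61 + 62 + 52 + 52 + 49)/8 = 58.8750
Deviations from mean: 7.1250, 6.1250, 5.1250, 2.1250, 3.1250, -6.8750, -6.8750, -9.8750
Numerator Σ_{t=1}^{6}(x_t−x̄)(x_{t+2}−x̄) = 97.3438
Denominator Σ(x_t−x̄)² = 320.8750
r_2 = 97.3438 / 320.8750 = 0.303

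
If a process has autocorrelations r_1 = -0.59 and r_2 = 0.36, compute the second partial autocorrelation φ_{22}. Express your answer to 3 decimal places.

φ_{22} = (r_2 − r_1²) / (1 − r_1²)
r_1² = (-0.59)² = 0.3481
Numerator = 0.36 − 0.3481 = 0.0119; denominator = 1 − 0.3481 = 0.6519
φ_{22} = 0.0119 / 0.6519 = 0.018

0.018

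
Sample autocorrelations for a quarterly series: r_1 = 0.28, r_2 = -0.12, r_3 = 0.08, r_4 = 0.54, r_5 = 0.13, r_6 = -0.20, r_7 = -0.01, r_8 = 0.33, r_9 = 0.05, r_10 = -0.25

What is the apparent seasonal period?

The largest autocorrelation is r_4 = 0.54, with a weaker echo at lag 8 (0.33); the remaining lags stay at or below 0.28.
The dominant spike at lag 4 indicates a seasonal period of 4.

4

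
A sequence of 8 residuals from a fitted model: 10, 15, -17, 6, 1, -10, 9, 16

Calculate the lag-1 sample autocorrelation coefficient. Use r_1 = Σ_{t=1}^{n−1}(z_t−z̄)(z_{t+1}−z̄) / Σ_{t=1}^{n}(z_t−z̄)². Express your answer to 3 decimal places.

-0.191

Mean z̄ = (10 + 15 − 17 + 6 + 1 − 10 + 9 + 16)/8 = 3.7500
Deviations from mean: 6.2500, 11.2500, -20.7500, 2.2500, -2.7500, -13.7500, 5.2500, 12.2500
Numerator Σ_{t=1}^{7}(z_t−z̄)(z_{t+1}−z̄) = -186.0625
Denominator Σ(z_t−z̄)² = 975.5000
r_1 = -186.0625 / 975.5000 = -0.191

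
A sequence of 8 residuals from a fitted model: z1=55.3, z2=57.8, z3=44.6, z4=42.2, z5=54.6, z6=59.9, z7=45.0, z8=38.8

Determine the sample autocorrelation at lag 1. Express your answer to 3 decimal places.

Mean z̄ = (55.3 + 57.8 + 44.6 + 42.2 + 54.6 + 59.9 + 45.0 + 38.8)/8 = 49.7750
Deviations from mean: 5.5250, 8.0250, -5.1750, -7.5750, 4.8250, 10.1250, -4.7750, -10.9750
Σ(z_t−z̄)(z_{t+1}−z̄) = (44.3381) + (-41.5294) + (39.2006) + (-36.5494) + (48.8531) + (-48.3469) + (52.4056) = 58.3719
Denominator Σ(z_t−z̄)² = 448.1350
r_1 = 58.3719 / 448.1350 = 0.130

0.130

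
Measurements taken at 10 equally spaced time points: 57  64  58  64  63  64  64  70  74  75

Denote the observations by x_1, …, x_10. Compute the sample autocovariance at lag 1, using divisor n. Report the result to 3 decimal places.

Mean x̄ = (57 + 64 + 58 + 64 + 63 + 64 + 64 + 70 + 74 + 75)/10 = 65.3000
Σ_{t=1}^{9}(x_t−x̄)(x_{t+1}−x̄) = 156.6100
γ_1 = 156.6100 / 10 = 15.661

15.661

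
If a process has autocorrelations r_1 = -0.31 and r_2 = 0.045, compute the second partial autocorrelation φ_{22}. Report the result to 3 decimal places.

φ_{22} = (r_2 − r_1²) / (1 − r_1²)
r_1² = (-0.31)² = 0.0961
Numerator = 0.045 − 0.0961 = -0.0511; denominator = 1 − 0.0961 = 0.9039
φ_{22} = -0.0511 / 0.9039 = -0.057

-0.057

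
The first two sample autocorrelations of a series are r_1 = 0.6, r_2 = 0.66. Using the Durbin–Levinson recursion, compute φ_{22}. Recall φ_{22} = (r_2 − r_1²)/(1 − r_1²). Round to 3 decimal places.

0.469

φ_{22} = (r_2 − r_1²) / (1 − r_1²)
r_1² = (0.6)² = 0.36
Numerator = 0.66 − 0.3600 = 0.3000; denominator = 1 − 0.3600 = 0.6400
φ_{22} = 0.3000 / 0.6400 = 0.469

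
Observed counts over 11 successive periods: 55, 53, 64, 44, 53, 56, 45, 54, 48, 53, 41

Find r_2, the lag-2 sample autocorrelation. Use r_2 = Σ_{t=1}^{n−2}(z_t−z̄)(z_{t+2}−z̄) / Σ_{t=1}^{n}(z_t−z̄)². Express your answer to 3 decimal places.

Mean z̄ = (55 + 53 + 64 + 44 + 53 + 56 + 45 + 54 + 48 + 53 + 41)/11 = 51.4545
Numerator Σ_{t=1}^{9}(z_t−z̄)(z_{t+2}−z̄) = 82.4050
Denominator Σ(z_t−z̄)² = 422.7273
r_2 = 82.4050 / 422.7273 = 0.195

0.195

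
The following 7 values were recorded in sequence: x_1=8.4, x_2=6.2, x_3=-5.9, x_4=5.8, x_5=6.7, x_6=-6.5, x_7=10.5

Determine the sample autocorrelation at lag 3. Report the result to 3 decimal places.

0.457

Mean x̄ = (8.4 + 6.2 − 5.9 + 5.8 + 6.7 − 6.5 + 10.5)/7 = 3.6000
Numerator Σ_{t=1}^{4}(x_t−x̄)(x_{t+3}−x̄) = 129.7500
Denominator Σ(x_t−x̄)² = 284.1200
r_3 = 129.7500 / 284.1200 = 0.457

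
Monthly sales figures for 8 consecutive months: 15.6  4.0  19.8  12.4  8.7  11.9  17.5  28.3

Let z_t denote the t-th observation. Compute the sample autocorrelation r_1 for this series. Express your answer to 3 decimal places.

-0.037

Mean z̄ = (15.6 + 4.0 + 19.8 + 12.4 + 8.7 + 11.9 + 17.5 + 28.3)/8 = 14.7750
Σ(z_t−z̄)(z_{t+1}−z̄) = (-8.8894) + (-54.1444) + (-11.9344) + (14.4281) + (17.4656) + (-7.8344) + (36.8556) = -14.0531
Denominator Σ(z_t−z̄)² = 383.1950
r_1 = -14.0531 / 383.1950 = -0.037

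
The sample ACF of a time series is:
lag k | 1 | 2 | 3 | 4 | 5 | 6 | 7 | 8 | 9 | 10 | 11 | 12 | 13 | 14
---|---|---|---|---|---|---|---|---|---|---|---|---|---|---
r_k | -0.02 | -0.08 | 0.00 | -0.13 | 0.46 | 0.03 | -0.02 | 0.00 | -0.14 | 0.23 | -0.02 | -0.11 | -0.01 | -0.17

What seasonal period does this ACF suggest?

5

The largest autocorrelation is r_5 = 0.46, with a weaker echo at lag 10 (0.23); the remaining lags stay at or below 0.03.
The dominant spike at lag 5 indicates a seasonal period of 5.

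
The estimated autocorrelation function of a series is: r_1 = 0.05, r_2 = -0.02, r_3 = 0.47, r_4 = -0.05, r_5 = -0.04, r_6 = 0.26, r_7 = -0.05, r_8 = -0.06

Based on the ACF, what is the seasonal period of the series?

3

The largest autocorrelation is r_3 = 0.47, with a weaker echo at lag 6 (0.26); the remaining lags stay at or below 0.05.
The dominant spike at lag 3 indicates a seasonal period of 3.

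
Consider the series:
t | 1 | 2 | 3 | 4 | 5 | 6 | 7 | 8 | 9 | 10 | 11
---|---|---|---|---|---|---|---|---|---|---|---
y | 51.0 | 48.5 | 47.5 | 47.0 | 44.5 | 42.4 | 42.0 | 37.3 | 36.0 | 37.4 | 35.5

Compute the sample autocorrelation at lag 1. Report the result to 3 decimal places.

0.721

Mean ȳ = (51.0 + 48.5 + 47.5 + 47.0 + 44.5 + 42.4 + 42.0 + 37.3 + 36.0 + 37.4 + 35.5)/11 = 42.6455
Numerator Σ_{t=1}^{10}(y_t−ȳ)(y_{t+1}−ȳ) = 217.5643
Denominator Σ(y_t−ȳ)² = 301.8273
r_1 = 217.5643 / 301.8273 = 0.721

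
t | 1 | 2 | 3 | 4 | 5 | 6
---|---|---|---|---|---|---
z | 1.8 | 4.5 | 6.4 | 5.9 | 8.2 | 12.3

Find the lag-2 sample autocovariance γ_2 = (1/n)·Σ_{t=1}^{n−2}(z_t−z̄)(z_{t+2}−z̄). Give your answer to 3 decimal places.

Mean z̄ = (1.8 + 4.5 + 6.4 + 5.9 + 8.2 + 12.3)/6 = 6.5167
Deviations: -4.7167, -2.0167, -0.1167, -0.6167, 1.6833, 5.7833
Σ_{t=1}^{4}(z_t−z̄)(z_{t+2}−z̄) = -1.9689
γ_2 = -1.9689 / 6 = -0.328

-0.328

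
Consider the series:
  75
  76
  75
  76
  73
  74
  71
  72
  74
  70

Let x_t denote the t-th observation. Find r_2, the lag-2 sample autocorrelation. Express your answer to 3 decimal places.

Mean x̄ = (75 + 76 + 75 + 76 + 73 + 74 + 71 + 72 + 74 + 70)/10 = 73.6000
Numerator Σ_{t=1}^{8}(x_t−x̄)(x_{t+2}−x̄) = 13.4800
Denominator Σ(x_t−x̄)² = 38.4000
r_2 = 13.4800 / 38.4000 = 0.351

0.351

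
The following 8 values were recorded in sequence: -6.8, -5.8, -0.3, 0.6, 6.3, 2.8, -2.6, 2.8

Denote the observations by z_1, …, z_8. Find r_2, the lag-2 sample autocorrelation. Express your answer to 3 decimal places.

-0.049

Mean z̄ = (-6.8 − 5.8 − 0.3 + 0.6 + 6.3 + 2.8 − 2.6 + 2.8)/8 = -0.3750
Deviations from mean: -6.4250, -5.4250, 0.0750, 0.9750, 6.6750, 3.1750, -2.2250, 3.1750
Σ(z_t−z̄)(z_{t+2}−z̄) = (-0.4819) + (-5.2894) + (0.5006) + (3.0956) + (-14.8519) + (10.0806) = -6.9463
Denominator Σ(z_t−z̄)² = 141.3350
r_2 = -6.9463 / 141.3350 = -0.049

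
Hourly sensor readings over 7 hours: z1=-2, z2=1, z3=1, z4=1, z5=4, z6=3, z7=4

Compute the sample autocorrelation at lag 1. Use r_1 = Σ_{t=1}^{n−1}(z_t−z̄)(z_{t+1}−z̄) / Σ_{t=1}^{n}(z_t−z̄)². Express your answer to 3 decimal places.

0.289

Mean z̄ = (-2 + 1 + 1 + 1 + 4 + 3 + 4)/7 = 1.7143
Numerator Σ_{t=1}^{6}(z_t−z̄)(z_{t+1}−z̄) = 7.9184
Denominator Σ(z_t−z̄)² = 27.4286
r_1 = 7.9184 / 27.4286 = 0.289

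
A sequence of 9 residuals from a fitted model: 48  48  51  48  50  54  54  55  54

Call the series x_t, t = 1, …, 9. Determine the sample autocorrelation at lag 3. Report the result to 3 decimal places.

Mean x̄ = (48 + 48 + 51 + 48 + 50 + 54 + 54 + 55 + 54)/9 = 51.3333
Σ(x_t−x̄)(x_{t+3}−x̄) = (11.1111) + (4.4444) + (-0.8889) + (-8.8889) + (-4.8889) + (7.1111) = 8.0000
Denominator Σ(x_t−x̄)² = 70.0000
r_3 = 8.0000 / 70.0000 = 0.114

0.114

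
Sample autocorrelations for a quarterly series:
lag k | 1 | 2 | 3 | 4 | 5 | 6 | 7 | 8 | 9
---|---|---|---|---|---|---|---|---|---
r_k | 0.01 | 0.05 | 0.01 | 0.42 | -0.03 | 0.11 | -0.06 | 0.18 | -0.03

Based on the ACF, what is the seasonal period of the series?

The largest autocorrelation is r_4 = 0.42, with a weaker echo at lag 8 (0.18); the remaining lags stay at or below 0.11.
The dominant spike at lag 4 indicates a seasonal period of 4.

4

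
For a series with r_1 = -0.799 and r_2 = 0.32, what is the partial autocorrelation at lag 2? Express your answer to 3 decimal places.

-0.881

φ_{22} = (r_2 − r_1²) / (1 − r_1²)
r_1² = (-0.799)² = 0.638401
Numerator = 0.32 − 0.6384 = -0.3184; denominator = 1 − 0.6384 = 0.3616
φ_{22} = -0.3184 / 0.3616 = -0.881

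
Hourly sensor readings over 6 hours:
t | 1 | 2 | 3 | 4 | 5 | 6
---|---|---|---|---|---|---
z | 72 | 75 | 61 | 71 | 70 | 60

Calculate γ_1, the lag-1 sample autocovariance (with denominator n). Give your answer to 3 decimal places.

Mean z̄ = (72 + 75 + 61 + 71 + 70 + 60)/6 = 68.1667
Σ_{t=1}^{5}(z_t−z̄)(z_{t+1}−z̄) = -52.8611
γ_1 = -52.8611 / 6 = -8.810

-8.810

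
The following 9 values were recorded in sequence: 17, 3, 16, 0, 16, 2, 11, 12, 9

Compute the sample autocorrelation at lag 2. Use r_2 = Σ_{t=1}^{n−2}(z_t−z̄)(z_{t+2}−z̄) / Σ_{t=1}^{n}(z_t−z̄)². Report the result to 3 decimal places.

Mean z̄ = (17 + 3 + 16 + 0 + 16 + 2 + 11 + 12 + 9)/9 = 9.5556
Numerator Σ_{t=1}^{7}(z_t−z̄)(z_{t+2}−z̄) = 214.3827
Denominator Σ(z_t−z̄)² = 338.2222
r_2 = 214.3827 / 338.2222 = 0.634

0.634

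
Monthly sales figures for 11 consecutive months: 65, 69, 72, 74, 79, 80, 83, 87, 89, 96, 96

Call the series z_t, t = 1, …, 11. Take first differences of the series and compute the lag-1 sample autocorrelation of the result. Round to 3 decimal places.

First differences Δz: 4, 3, 2, 5, 1, 3, 4, 2, 7, 0
Mean of differences = 3.1000
Numerator Σ(Δz_t−Δz̄)(Δz_{t+1}−Δz̄) = -23.3100
Denominator Σ(Δz_t−Δz̄)² = 36.9000
r_1(Δz) = -23.3100 / 36.9000 = -0.632

-0.632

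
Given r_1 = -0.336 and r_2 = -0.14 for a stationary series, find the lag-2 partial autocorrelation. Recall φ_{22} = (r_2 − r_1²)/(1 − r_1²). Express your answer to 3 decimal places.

-0.285

φ_{22} = (r_2 − r_1²) / (1 − r_1²)
r_1² = (-0.336)² = 0.112896
Numerator = -0.14 − 0.1129 = -0.2529; denominator = 1 − 0.1129 = 0.8871
φ_{22} = -0.2529 / 0.8871 = -0.285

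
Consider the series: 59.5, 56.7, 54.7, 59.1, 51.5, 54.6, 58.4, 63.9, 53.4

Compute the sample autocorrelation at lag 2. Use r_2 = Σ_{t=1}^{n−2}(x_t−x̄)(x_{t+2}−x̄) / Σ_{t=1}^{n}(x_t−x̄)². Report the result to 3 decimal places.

Mean x̄ = (59.5 + 56.7 + 54.7 + 59.1 + 51.5 + 54.6 + 58.4 + 63.9 + 53.4)/9 = 56.8667
Numerator Σ_{t=1}^{7}(x_t−x̄)(x_{t+2}−x̄) = -28.9989
Denominator Σ(x_t−x̄)² = 114.4200
r_2 = -28.9989 / 114.4200 = -0.253

-0.253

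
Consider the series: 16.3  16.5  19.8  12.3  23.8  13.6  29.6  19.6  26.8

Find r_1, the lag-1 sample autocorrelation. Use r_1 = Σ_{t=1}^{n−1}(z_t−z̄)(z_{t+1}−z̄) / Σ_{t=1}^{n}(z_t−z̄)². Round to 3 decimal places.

Mean z̄ = (16.3 + 16.5 + 19.8 + 12.3 + 23.8 + 13.6 + 29.6 + 19.6 + 26.8)/9 = 19.8111
Numerator Σ_{t=1}^{8}(z_t−z̄)(z_{t+1}−z̄) = -107.3323
Denominator Σ(z_t−z̄)² = 278.9089
r_1 = -107.3323 / 278.9089 = -0.385

-0.385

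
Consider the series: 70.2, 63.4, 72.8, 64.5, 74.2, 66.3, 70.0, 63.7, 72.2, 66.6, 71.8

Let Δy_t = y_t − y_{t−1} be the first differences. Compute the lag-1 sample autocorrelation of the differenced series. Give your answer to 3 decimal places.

-0.887

First differences Δy: -6.8, 9.4, -8.3, 9.7, -7.9, 3.7, -6.3, 8.5, -5.6, 5.2
Mean of differences = 0.1600
Numerator Σ(Δy_t−Δȳ)(Δy_{t+1}−Δȳ) = -482.4276
Denominator Σ(Δy_t−Δȳ)² = 543.7640
r_1(Δy) = -482.4276 / 543.7640 = -0.887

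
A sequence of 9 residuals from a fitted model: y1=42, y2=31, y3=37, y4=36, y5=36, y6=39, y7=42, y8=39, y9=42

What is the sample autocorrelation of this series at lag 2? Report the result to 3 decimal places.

0.176

Mean ȳ = (42 + 31 + 37 + 36 + 36 + 39 + 42 + 39 + 42)/9 = 38.2222
Numerator Σ_{t=1}^{7}(y_t−ȳ)(y_{t+2}−ȳ) = 18.9012
Denominator Σ(y_t−ȳ)² = 107.5556
r_2 = 18.9012 / 107.5556 = 0.176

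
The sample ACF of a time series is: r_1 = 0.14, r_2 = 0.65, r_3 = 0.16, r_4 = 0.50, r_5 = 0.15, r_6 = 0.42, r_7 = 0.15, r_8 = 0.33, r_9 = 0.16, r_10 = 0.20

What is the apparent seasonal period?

The largest autocorrelation is r_2 = 0.65, with weaker echoes at lags 4 (0.50), 6 (0.42), 8 (0.33) and 10 (0.20); the remaining lags stay at or below 0.16.
The dominant spike at lag 2 indicates a seasonal period of 2.

2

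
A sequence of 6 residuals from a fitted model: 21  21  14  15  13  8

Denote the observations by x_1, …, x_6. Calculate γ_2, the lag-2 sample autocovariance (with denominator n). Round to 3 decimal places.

Mean x̄ = (21 + 21 + 14 + 15 + 13 + 8)/6 = 15.3333
Deviations: 5.6667, 5.6667, -1.3333, -0.3333, -2.3333, -7.3333
Σ_{t=1}^{4}(x_t−x̄)(x_{t+2}−x̄) = -3.8889
γ_2 = -3.8889 / 6 = -0.648

-0.648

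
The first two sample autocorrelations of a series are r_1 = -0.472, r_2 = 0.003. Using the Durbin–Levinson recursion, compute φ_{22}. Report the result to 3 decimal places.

-0.283

φ_{22} = (r_2 − r_1²) / (1 − r_1²)
r_1² = (-0.472)² = 0.222784
Numerator = 0.003 − 0.2228 = -0.2198; denominator = 1 − 0.2228 = 0.7772
φ_{22} = -0.2198 / 0.7772 = -0.283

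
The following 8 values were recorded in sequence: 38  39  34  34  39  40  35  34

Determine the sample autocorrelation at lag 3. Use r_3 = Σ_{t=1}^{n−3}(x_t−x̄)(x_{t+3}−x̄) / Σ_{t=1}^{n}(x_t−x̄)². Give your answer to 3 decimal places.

-0.184

Mean x̄ = (38 + 39 + 34 + 34 + 39 + 40 + 35 + 34)/8 = 36.6250
Deviations from mean: 1.3750, 2.3750, -2.6250, -2.6250, 2.3750, 3.3750, -1.6250, -2.6250
Σ(x_t−x̄)(x_{t+3}−x̄) = (-3.6094) + (5.6406) + (-8.8594) + (4.2656) + (-6.2344) = -8.7969
Denominator Σ(x_t−x̄)² = 47.8750
r_3 = -8.7969 / 47.8750 = -0.184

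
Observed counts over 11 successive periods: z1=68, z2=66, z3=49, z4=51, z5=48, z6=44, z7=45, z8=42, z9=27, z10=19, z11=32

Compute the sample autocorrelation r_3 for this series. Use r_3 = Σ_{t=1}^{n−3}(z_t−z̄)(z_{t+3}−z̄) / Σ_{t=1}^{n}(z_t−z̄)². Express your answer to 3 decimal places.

Mean z̄ = (68 + 66 + 49 + 51 + 48 + 44 + 45 + 42 + 27 + 19 + 32)/11 = 44.6364
Numerator Σ_{t=1}^{8}(z_t−z̄)(z_{t+3}−z̄) = 246.4215
Denominator Σ(z_t−z̄)² = 2208.5455
r_3 = 246.4215 / 2208.5455 = 0.112

0.112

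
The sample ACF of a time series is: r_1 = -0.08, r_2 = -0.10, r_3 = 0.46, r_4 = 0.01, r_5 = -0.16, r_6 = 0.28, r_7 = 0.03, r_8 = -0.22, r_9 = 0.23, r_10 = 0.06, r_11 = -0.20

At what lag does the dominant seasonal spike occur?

The largest autocorrelation is r_3 = 0.46, with weaker echoes at lags 6 (0.28) and 9 (0.23); the remaining lags stay at or below 0.06.
The dominant spike at lag 3 indicates a seasonal period of 3.

3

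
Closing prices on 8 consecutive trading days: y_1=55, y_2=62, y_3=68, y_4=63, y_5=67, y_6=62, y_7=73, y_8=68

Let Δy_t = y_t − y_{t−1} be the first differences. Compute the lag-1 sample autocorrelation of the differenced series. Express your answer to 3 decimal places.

-0.593

First differences Δy: 7, 6, -5, 4, -5, 11, -5
Mean of differences = 1.8571
Numerator Σ(Δy_t−Δȳ)(Δy_{t+1}−Δȳ) = -161.8776
Denominator Σ(Δy_t−Δȳ)² = 272.8571
r_1(Δy) = -161.8776 / 272.8571 = -0.593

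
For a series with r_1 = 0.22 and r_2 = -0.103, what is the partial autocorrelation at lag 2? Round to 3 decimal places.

φ_{22} = (r_2 − r_1²) / (1 − r_1²)
r_1² = (0.22)² = 0.0484
Numerator = -0.103 − 0.0484 = -0.1514; denominator = 1 − 0.0484 = 0.9516
φ_{22} = -0.1514 / 0.9516 = -0.159

-0.159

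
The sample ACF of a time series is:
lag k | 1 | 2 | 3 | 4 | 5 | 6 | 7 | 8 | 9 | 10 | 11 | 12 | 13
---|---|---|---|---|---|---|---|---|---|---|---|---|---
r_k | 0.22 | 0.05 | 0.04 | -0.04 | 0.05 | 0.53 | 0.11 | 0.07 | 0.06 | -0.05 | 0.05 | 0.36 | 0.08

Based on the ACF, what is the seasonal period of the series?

6

The largest autocorrelation is r_6 = 0.53, with a weaker echo at lag 12 (0.36); the remaining lags stay at or below 0.22. The elevated value at lag 1 (0.22), dropping to 0.05 at lag 2, reflects decaying short-term dependence rather than seasonality.
The dominant spike at lag 6 indicates a seasonal period of 6.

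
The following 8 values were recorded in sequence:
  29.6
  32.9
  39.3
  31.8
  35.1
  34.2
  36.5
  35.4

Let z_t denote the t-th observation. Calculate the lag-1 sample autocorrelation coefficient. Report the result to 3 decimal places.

-0.210

Mean z̄ = (29.6 + 32.9 + 39.3 + 31.8 + 35.1 + 34.2 + 36.5 + 35.4)/8 = 34.3500
Deviations from mean: -4.7500, -1.4500, 4.9500, -2.5500, 0.7500, -0.1500, 2.1500, 1.0500
Σ(z_t−z̄)(z_{t+1}−z̄) = (6.8875) + (-7.1775) + (-12.6225) + (-1.9125) + (-0.1125) + (-0.3225) + (2.2575) = -13.0025
Denominator Σ(z_t−z̄)² = 61.9800
r_1 = -13.0025 / 61.9800 = -0.210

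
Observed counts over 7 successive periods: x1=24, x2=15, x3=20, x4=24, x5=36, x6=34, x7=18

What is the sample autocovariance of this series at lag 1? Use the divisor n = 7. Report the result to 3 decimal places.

Mean x̄ = (24 + 15 + 20 + 24 + 36 + 34 + 18)/7 = 24.4286
Deviations: -0.4286, -9.4286, -4.4286, -0.4286, 11.5714, 9.5714, -6.4286
Σ_{t=1}^{6}(x_t−x̄)(x_{t+1}−x̄) = 91.9592
γ_1 = 91.9592 / 7 = 13.137

13.137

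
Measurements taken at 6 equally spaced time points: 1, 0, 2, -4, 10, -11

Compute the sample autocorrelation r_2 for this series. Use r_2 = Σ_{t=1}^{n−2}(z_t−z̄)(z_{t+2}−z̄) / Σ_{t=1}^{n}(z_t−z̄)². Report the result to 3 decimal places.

Mean z̄ = (1 + 0 + 2 − 4 + 10 − 11)/6 = -0.3333
Numerator Σ_{t=1}^{4}(z_t−z̄)(z_{t+2}−z̄) = 65.1111
Denominator Σ(z_t−z̄)² = 241.3333
r_2 = 65.1111 / 241.3333 = 0.270

0.270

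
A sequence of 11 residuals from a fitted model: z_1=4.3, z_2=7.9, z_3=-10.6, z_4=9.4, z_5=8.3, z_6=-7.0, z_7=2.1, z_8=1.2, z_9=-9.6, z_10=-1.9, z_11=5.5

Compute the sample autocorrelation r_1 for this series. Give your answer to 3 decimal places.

Mean z̄ = (4.3 + 7.9 − 10.6 + 9.4 + 8.3 − 7.0 + 2.1 + 1.2 − 9.6 − 1.9 + 5.5)/11 = 0.8727
Numerator Σ_{t=1}^{10}(z_t−z̄)(z_{t+1}−z̄) = -145.9871
Denominator Σ(z_t−z̄)² = 523.0018
r_1 = -145.9871 / 523.0018 = -0.279

-0.279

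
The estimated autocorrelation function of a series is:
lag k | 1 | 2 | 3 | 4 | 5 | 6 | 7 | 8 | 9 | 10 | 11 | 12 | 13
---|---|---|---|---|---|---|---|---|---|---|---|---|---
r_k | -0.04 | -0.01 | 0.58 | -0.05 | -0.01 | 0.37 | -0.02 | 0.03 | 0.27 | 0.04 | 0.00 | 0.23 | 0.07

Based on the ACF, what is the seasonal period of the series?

The largest autocorrelation is r_3 = 0.58, with weaker echoes at lags 6 (0.37), 9 (0.27) and 12 (0.23); the remaining lags stay at or below 0.07.
The dominant spike at lag 3 indicates a seasonal period of 3.

3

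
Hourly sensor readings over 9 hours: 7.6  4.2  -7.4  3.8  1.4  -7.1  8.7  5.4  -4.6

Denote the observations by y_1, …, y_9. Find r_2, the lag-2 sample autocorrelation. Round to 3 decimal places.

Mean ȳ = (7.6 + 4.2 − 7.4 + 3.8 + 1.4 − 7.1 + 8.7 + 5.4 − 4.6)/9 = 1.3333
Numerator Σ_{t=1}^{7}(y_t−ȳ)(y_{t+2}−ȳ) = -146.5556
Denominator Σ(y_t−ȳ)² = 306.9800
r_2 = -146.5556 / 306.9800 = -0.477

-0.477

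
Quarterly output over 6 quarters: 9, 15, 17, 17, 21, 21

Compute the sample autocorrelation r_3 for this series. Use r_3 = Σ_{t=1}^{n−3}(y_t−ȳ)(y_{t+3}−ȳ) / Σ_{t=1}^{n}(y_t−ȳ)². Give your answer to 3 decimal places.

-0.084

Mean ȳ = (9 + 15 + 17 + 17 + 21 + 21)/6 = 16.6667
Numerator Σ_{t=1}^{3}(y_t−ȳ)(y_{t+3}−ȳ) = -8.3333
Denominator Σ(y_t−ȳ)² = 99.3333
r_3 = -8.3333 / 99.3333 = -0.084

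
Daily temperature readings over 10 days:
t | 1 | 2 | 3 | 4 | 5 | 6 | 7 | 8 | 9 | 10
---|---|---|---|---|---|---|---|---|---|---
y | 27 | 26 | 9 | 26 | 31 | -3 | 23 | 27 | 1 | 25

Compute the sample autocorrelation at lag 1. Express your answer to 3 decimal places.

Mean ȳ = (27 + 26 + 9 + 26 + 31 − 3 + 23 + 27 + 1 + 25)/10 = 19.2000
Numerator Σ_{t=1}^{9}(y_t−ȳ)(y_{t+1}−ȳ) = -569.6400
Denominator Σ(y_t−ȳ)² = 1329.6000
r_1 = -569.6400 / 1329.6000 = -0.428

-0.428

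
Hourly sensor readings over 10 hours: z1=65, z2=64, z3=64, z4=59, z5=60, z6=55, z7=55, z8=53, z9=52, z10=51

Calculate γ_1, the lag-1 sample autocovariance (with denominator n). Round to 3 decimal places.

17.556

Mean z̄ = (65 + 64 + 64 + 59 + 60 + 55 + 55 + 53 + 52 + 51)/10 = 57.8000
Σ_{t=1}^{9}(z_t−z̄)(z_{t+1}−z̄) = 175.5600
γ_1 = 175.5600 / 10 = 17.556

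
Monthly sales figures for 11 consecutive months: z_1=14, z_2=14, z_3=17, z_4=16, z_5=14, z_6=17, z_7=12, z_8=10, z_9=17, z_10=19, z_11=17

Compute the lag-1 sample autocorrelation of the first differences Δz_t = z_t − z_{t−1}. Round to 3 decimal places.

-0.163

First differences Δz: 0, 3, -1, -2, 3, -5, -2, 7, 2, -2
Mean of differences = 0.3000
Numerator Σ(Δz_t−Δz̄)(Δz_{t+1}−Δz̄) = -17.5900
Denominator Σ(Δz_t−Δz̄)² = 108.1000
r_1(Δz) = -17.5900 / 108.1000 = -0.163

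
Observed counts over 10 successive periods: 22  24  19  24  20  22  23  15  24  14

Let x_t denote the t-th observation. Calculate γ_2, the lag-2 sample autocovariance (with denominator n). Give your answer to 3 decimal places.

5.092

Mean x̄ = (22 + 24 + 19 + 24 + 20 + 22 + 23 + 15 + 24 + 14)/10 = 20.7000
Σ_{t=1}^{8}(x_t−x̄)(x_{t+2}−x̄) = 50.9200
γ_2 = 50.9200 / 10 = 5.092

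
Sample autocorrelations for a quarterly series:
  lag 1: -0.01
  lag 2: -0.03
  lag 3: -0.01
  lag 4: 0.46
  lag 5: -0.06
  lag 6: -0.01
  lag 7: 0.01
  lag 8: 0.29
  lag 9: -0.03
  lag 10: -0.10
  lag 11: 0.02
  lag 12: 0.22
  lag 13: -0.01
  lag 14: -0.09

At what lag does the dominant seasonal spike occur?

4

The largest autocorrelation is r_4 = 0.46, with weaker echoes at lags 8 (0.29) and 12 (0.22); the remaining lags stay at or below 0.02.
The dominant spike at lag 4 indicates a seasonal period of 4.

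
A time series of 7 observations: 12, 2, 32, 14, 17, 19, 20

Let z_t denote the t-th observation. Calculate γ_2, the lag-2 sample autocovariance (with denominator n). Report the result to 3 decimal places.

-4.461

Mean z̄ = (12 + 2 + 32 + 14 + 17 + 19 + 20)/7 = 16.5714
Σ_{t=1}^{5}(z_t−z̄)(z_{t+2}−z̄) = -31.2245
γ_2 = -31.2245 / 7 = -4.461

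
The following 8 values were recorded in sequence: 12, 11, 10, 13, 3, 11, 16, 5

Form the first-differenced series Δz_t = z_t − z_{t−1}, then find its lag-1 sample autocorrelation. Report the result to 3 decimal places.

First differences Δz: -1, -1, 3, -10, 8, 5, -11
Mean of differences = -1.0000
Numerator Σ(Δz_t−Δz̄)(Δz_{t+1}−Δz̄) = -123.0000
Denominator Σ(Δz_t−Δz̄)² = 314.0000
r_1(Δz) = -123.0000 / 314.0000 = -0.392

-0.392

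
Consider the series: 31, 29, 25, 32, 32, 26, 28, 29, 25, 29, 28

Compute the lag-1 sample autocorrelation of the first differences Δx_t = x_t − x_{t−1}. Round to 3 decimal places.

First differences Δx: -2, -4, 7, 0, -6, 2, 1, -4, 4, -1
Mean of differences = -0.3000
Numerator Σ(Δx_t−Δx̄)(Δx_{t+1}−Δx̄) = -54.0900
Denominator Σ(Δx_t−Δx̄)² = 142.1000
r_1(Δx) = -54.0900 / 142.1000 = -0.381

-0.381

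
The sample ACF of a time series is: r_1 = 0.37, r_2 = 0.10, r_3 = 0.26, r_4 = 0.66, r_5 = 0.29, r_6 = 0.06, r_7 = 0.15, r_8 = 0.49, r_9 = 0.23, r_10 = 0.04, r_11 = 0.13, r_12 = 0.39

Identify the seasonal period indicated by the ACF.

The largest autocorrelation is r_4 = 0.66, with weaker echoes at lags 8 (0.49) and 12 (0.39); the remaining lags stay at or below 0.37. The elevated value at lag 1 (0.37), dropping to 0.10 at lag 2, reflects decaying short-term dependence rather than seasonality.
The dominant spike at lag 4 indicates a seasonal period of 4.

4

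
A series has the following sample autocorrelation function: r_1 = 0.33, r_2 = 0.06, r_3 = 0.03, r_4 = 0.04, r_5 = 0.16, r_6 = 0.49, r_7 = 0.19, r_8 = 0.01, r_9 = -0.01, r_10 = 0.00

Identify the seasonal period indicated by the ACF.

The largest autocorrelation is r_6 = 0.49; the remaining lags stay at or below 0.33. The elevated value at lag 1 (0.33), dropping to 0.06 at lag 2, reflects decaying short-term dependence rather than seasonality.
The dominant spike at lag 6 indicates a seasonal period of 6.

6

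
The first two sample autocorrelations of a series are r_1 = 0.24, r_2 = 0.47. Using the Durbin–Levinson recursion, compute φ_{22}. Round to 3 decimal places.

0.438

φ_{22} = (r_2 − r_1²) / (1 − r_1²)
r_1² = (0.24)² = 0.0576
Numerator = 0.47 − 0.0576 = 0.4124; denominator = 1 − 0.0576 = 0.9424
φ_{22} = 0.4124 / 0.9424 = 0.438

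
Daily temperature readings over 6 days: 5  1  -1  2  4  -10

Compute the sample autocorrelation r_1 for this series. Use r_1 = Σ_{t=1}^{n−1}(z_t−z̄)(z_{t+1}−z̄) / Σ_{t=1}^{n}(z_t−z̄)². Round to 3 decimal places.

-0.211

Mean z̄ = (5 + 1 − 1 + 2 + 4 − 10)/6 = 0.1667
Numerator Σ_{t=1}^{5}(z_t−z̄)(z_{t+1}−z̄) = -31.0278
Denominator Σ(z_t−z̄)² = 146.8333
r_1 = -31.0278 / 146.8333 = -0.211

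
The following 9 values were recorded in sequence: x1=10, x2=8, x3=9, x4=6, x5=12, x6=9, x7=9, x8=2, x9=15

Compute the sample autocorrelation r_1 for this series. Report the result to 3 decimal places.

Mean x̄ = (10 + 8 + 9 + 6 + 12 + 9 + 9 + 2 + 15)/9 = 8.8889
Numerator Σ_{t=1}^{8}(x_t−x̄)(x_{t+1}−x̄) = -52.9012
Denominator Σ(x_t−x̄)² = 104.8889
r_1 = -52.9012 / 104.8889 = -0.504

-0.504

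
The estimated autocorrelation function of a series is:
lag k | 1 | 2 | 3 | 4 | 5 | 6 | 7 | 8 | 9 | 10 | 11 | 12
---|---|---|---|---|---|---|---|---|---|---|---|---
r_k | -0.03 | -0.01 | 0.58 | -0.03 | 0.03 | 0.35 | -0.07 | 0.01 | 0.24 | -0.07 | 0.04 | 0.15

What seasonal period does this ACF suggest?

The largest autocorrelation is r_3 = 0.58, with weaker echoes at lags 6 (0.35), 9 (0.24) and 12 (0.15); the remaining lags stay at or below 0.04.
The dominant spike at lag 3 indicates a seasonal period of 3.

3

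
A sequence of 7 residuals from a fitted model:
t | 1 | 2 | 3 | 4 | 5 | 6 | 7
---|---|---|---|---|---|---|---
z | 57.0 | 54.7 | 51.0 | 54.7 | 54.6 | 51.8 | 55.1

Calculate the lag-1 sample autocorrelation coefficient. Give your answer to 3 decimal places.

-0.199

Mean z̄ = (57.0 + 54.7 + 51.0 + 54.7 + 54.6 + 51.8 + 55.1)/7 = 54.1286
Deviations from mean: 2.8714, 0.5714, -3.1286, 0.5714, 0.4714, -2.3286, 0.9714
Σ(z_t−z̄)(z_{t+1}−z̄) = (1.6408) + (-1.7878) + (-1.7878) + (0.2694) + (-1.0978) + (-2.2620) = -5.0251
Denominator Σ(z_t−z̄)² = 25.2743
r_1 = -5.0251 / 25.2743 = -0.199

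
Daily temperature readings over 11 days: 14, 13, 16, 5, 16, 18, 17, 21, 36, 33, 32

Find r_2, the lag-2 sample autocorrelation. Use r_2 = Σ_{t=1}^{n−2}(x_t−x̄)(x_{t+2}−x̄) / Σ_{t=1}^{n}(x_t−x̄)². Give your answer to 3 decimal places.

Mean x̄ = (14 + 13 + 16 + 5 + 16 + 18 + 17 + 21 + 36 + 33 + 32)/11 = 20.0909
Numerator Σ_{t=1}^{9}(x_t−x̄)(x_{t+2}−x̄) = 342.9835
Denominator Σ(x_t−x̄)² = 924.9091
r_2 = 342.9835 / 924.9091 = 0.371

0.371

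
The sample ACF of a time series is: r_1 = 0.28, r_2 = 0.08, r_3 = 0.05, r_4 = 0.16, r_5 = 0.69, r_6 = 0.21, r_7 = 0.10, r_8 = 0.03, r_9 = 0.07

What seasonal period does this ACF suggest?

5

The largest autocorrelation is r_5 = 0.69; the remaining lags stay at or below 0.28. The elevated value at lag 1 (0.28), dropping to 0.08 at lag 2, reflects decaying short-term dependence rather than seasonality.
The dominant spike at lag 5 indicates a seasonal period of 5.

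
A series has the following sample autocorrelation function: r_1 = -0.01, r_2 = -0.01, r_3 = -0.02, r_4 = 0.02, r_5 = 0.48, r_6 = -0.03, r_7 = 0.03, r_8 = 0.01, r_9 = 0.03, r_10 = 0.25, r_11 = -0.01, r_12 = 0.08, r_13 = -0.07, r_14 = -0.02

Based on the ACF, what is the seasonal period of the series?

5

The largest autocorrelation is r_5 = 0.48, with a weaker echo at lag 10 (0.25); the remaining lags stay at or below 0.08.
The dominant spike at lag 5 indicates a seasonal period of 5.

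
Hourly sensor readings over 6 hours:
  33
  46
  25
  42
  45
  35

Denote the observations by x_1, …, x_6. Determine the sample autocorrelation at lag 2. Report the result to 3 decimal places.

-0.028

Mean x̄ = (33 + 46 + 25 + 42 + 45 + 35)/6 = 37.6667
Deviations from mean: -4.6667, 8.3333, -12.6667, 4.3333, 7.3333, -2.6667
Numerator Σ_{t=1}^{4}(x_t−x̄)(x_{t+2}−x̄) = -9.2222
Denominator Σ(x_t−x̄)² = 331.3333
r_2 = -9.2222 / 331.3333 = -0.028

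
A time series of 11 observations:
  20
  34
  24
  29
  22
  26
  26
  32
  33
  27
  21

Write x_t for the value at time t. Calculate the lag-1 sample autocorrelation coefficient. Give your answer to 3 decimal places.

Mean x̄ = (20 + 34 + 24 + 29 + 22 + 26 + 26 + 32 + 33 + 27 + 21)/11 = 26.7273
Numerator Σ_{t=1}^{10}(x_t−x̄)(x_{t+1}−x̄) = -52.3471
Denominator Σ(x_t−x̄)² = 234.1818
r_1 = -52.3471 / 234.1818 = -0.224

-0.224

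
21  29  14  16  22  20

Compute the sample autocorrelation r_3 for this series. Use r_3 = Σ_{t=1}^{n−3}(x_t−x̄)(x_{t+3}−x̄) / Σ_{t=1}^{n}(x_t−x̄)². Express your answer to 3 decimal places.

0.100

Mean x̄ = (21 + 29 + 14 + 16 + 22 + 20)/6 = 20.3333
Deviations from mean: 0.6667, 8.6667, -6.3333, -4.3333, 1.6667, -0.3333
Σ(x_t−x̄)(x_{t+3}−x̄) = (-2.8889) + (14.4444) + (2.1111) = 13.6667
Denominator Σ(x_t−x̄)² = 137.3333
r_3 = 13.6667 / 137.3333 = 0.100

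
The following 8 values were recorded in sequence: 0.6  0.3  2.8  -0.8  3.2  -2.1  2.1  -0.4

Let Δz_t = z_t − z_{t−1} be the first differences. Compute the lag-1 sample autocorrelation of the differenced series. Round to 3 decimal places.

First differences Δz: -0.3, 2.5, -3.6, 4.0, -5.3, 4.2, -2.5
Mean of differences = -0.1429
Numerator Σ(Δz_t−Δz̄)(Δz_{t+1}−Δz̄) = -77.8733
Denominator Σ(Δz_t−Δz̄)² = 87.1371
r_1(Δz) = -77.8733 / 87.1371 = -0.894

-0.894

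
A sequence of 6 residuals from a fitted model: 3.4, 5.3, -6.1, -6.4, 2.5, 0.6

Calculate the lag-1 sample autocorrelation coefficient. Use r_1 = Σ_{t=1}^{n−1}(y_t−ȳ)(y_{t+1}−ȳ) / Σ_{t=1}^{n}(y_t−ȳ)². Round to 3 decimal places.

0.078

Mean ȳ = (3.4 + 5.3 − 6.1 − 6.4 + 2.5 + 0.6)/6 = -0.1167
Numerator Σ_{t=1}^{5}(y_t−ȳ)(y_{t+1}−ȳ) = 9.6681
Denominator Σ(y_t−ȳ)² = 124.3483
r_1 = 9.6681 / 124.3483 = 0.078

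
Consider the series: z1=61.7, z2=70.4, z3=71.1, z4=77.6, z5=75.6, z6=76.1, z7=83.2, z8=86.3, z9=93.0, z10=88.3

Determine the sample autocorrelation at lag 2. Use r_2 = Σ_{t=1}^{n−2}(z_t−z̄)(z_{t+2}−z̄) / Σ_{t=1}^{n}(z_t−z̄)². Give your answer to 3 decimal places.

0.331

Mean z̄ = (61.7 + 70.4 + 71.1 + 77.6 + 75.6 + 76.1 + 83.2 + 86.3 + 93.0 + 88.3)/10 = 78.3300
Numerator Σ_{t=1}^{8}(z_t−z̄)(z_{t+2}−z̄) = 267.2252
Denominator Σ(z_t−z̄)² = 806.5210
r_2 = 267.2252 / 806.5210 = 0.331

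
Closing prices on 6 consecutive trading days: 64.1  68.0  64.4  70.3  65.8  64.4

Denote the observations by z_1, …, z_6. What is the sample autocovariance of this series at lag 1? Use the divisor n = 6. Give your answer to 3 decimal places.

Mean z̄ = (64.1 + 68.0 + 64.4 + 70.3 + 65.8 + 64.4)/6 = 66.1667
Deviations: -2.0667, 1.8333, -1.7667, 4.1333, -0.3667, -1.7667
Σ_{t=1}^{5}(z_t−z̄)(z_{t+1}−z̄) = -15.1978
γ_1 = -15.1978 / 6 = -2.533

-2.533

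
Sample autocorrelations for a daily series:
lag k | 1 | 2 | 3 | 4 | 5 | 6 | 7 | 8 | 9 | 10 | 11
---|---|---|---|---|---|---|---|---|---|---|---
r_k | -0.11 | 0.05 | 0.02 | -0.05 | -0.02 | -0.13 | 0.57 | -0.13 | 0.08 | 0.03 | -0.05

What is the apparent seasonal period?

7

The largest autocorrelation is r_7 = 0.57; the remaining lags stay at or below 0.08.
The dominant spike at lag 7 indicates a seasonal period of 7.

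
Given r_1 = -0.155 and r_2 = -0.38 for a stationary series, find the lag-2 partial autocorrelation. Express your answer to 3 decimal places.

-0.414

φ_{22} = (r_2 − r_1²) / (1 − r_1²)
r_1² = (-0.155)² = 0.024025
Numerator = -0.38 − 0.0240 = -0.4040; denominator = 1 − 0.0240 = 0.9760
φ_{22} = -0.4040 / 0.9760 = -0.414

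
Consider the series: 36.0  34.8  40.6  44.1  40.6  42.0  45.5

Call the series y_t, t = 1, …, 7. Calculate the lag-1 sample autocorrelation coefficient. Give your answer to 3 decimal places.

0.360

Mean ȳ = (36.0 + 34.8 + 40.6 + 44.1 + 40.6 + 42.0 + 45.5)/7 = 40.5143
Numerator Σ_{t=1}^{6}(y_t−ȳ)(y_{t+1}−ȳ) = 33.4555
Denominator Σ(y_t−ȳ)² = 92.9686
r_1 = 33.4555 / 92.9686 = 0.360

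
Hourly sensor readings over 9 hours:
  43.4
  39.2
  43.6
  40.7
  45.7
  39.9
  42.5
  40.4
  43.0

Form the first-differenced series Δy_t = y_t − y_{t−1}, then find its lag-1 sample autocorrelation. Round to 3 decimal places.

-0.826

First differences Δy: -4.2, 4.4, -2.9, 5.0, -5.8, 2.6, -2.1, 2.6
Mean of differences = -0.0500
Numerator Σ(Δy_t−Δȳ)(Δy_{t+1}−Δȳ) = -100.6825
Denominator Σ(Δy_t−Δȳ)² = 121.9600
r_1(Δy) = -100.6825 / 121.9600 = -0.826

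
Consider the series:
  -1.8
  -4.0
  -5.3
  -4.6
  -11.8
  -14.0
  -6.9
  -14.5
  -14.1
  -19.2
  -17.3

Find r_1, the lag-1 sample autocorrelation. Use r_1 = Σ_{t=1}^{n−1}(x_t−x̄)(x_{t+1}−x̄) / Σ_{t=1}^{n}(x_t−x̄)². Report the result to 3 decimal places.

0.548

Mean x̄ = (-1.8 − 4.0 − 5.3 − 4.6 − 11.8 − 14.0 − 6.9 − 14.5 − 14.1 − 19.2 − 17.3)/11 = -10.3182
Numerator Σ_{t=1}^{10}(x_t−x̄)(x_{t+1}−x̄) = 195.7388
Denominator Σ(x_t−x̄)² = 357.2164
r_1 = 195.7388 / 357.2164 = 0.548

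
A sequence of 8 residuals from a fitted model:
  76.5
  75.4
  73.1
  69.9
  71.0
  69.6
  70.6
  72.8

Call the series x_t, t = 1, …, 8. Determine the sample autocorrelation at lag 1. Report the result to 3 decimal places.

Mean x̄ = (76.5 + 75.4 + 73.1 + 69.9 + 71.0 + 69.6 + 70.6 + 72.8)/8 = 72.3625
Σ(x_t−x̄)(x_{t+1}−x̄) = (12.5677) + (2.2402) + (-1.8161) + (3.3552) + (3.7639) + (4.8689) + (-0.7711) = 24.2086
Denominator Σ(x_t−x̄)² = 45.7388
r_1 = 24.2086 / 45.7388 = 0.529

0.529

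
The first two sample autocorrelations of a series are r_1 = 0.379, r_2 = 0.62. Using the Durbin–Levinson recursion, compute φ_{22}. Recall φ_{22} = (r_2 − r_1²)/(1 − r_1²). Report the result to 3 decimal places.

0.556

φ_{22} = (r_2 − r_1²) / (1 − r_1²)
r_1² = (0.379)² = 0.143641
Numerator = 0.62 − 0.1436 = 0.4764; denominator = 1 − 0.1436 = 0.8564
φ_{22} = 0.4764 / 0.8564 = 0.556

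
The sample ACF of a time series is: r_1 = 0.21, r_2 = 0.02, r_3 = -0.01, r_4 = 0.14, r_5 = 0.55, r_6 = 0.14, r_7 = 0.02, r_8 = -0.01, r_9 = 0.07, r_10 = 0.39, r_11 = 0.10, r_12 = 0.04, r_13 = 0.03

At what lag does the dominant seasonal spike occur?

The largest autocorrelation is r_5 = 0.55, with a weaker echo at lag 10 (0.39); the remaining lags stay at or below 0.21. The elevated value at lag 1 (0.21), dropping to 0.02 at lag 2, reflects decaying short-term dependence rather than seasonality.
The dominant spike at lag 5 indicates a seasonal period of 5.

5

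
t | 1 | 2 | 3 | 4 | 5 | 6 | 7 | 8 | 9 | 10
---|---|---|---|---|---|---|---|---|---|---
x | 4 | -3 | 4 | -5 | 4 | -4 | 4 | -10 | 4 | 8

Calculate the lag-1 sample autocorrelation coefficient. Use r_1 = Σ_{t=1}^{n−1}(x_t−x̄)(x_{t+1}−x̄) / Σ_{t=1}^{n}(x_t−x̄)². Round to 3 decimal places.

-0.485

Mean x̄ = (4 − 3 + 4 − 5 + 4 − 4 + 4 − 10 + 4 + 8)/10 = 0.6000
Numerator Σ_{t=1}^{9}(x_t−x̄)(x_{t+1}−x̄) = -140.7600
Denominator Σ(x_t−x̄)² = 290.4000
r_1 = -140.7600 / 290.4000 = -0.485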